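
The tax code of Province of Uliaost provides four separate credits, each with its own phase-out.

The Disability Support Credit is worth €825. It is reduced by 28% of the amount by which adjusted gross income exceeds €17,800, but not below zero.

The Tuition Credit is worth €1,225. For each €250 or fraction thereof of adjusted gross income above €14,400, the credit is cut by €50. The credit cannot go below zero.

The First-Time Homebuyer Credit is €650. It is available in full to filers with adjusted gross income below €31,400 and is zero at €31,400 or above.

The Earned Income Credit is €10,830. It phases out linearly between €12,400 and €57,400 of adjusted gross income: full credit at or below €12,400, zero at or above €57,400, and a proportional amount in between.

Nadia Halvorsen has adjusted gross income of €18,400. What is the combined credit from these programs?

€11,118

Disability Support Credit: 28% of the €600 excess over €17,800 is €168; credit = €825 − €168 = €657.
Tuition Credit: income exceeds €14,400 by €4,000, which is 16 full-or-partial €250 increments; reduction = 16 × €50 = €800, leaving €425.
First-Time Homebuyer Credit: €18,400 is below the €31,400 cutoff, so the full €650 applies.
Earned Income Credit: €18,400 is €6,000 into a €45,000 phase-out range, leaving 39,000/45,000 of the credit: €10,830 × 39,000/45,000 = €9,386.
Total: €657 + €425 + €650 + €9,386 = €11,118.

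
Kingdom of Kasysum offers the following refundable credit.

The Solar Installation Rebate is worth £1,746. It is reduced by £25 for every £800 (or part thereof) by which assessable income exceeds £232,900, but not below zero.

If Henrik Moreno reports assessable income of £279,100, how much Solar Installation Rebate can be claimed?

£296

Solar Installation Rebate: income exceeds £232,900 by £46,200, which is 58 full-or-partial £800 increments; reduction = 58 × £25 = £1,450, leaving £296.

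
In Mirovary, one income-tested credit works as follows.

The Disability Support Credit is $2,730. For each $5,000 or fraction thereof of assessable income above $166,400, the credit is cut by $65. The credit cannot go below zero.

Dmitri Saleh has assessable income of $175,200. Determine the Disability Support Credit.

Disability Support Credit: income exceeds $166,400 by $8,800, which is 2 full-or-partial $5,000 increments; reduction = 2 × $65 = $130, leaving $2,600.

$2,600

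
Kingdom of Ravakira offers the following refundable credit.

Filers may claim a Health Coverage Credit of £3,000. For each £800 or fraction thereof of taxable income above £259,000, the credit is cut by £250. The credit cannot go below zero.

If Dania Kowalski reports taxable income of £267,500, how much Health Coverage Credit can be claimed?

£250

Health Coverage Credit: income exceeds £259,000 by £8,500, which is 11 full-or-partial £800 increments; reduction = 11 × £250 = £2,750, leaving £250.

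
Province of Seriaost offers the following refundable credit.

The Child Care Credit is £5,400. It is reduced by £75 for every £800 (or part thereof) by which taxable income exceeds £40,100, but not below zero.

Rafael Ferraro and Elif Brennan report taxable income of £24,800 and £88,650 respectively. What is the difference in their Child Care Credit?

£4,575

Rafael (£24,800): Child Care Credit: £24,800 is at or below the £40,100 threshold, so the full £5,400 applies.
Elif (£88,650): Child Care Credit: income exceeds £40,100 by £48,550, which is 61 full-or-partial £800 increments; reduction = 61 × £75 = £4,575, leaving £825.
Difference: |£5,400 − £825| = £4,575.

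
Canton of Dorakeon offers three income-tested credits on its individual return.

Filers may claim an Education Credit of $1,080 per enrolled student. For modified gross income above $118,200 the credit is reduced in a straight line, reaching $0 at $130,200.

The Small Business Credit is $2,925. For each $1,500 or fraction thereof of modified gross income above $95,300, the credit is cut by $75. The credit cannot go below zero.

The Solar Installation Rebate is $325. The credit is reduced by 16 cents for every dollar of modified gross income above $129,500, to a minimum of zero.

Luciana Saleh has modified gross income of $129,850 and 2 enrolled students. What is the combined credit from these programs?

Education Credit: base = 2 × $1,080 = $2,160. $129,850 is $11,650 into a $12,000 phase-out range, leaving 350/12,000 of the credit: $2,160 × 350/12,000 = $63.
Small Business Credit: income exceeds $95,300 by $34,550, which is 24 full-or-partial $1,500 increments; reduction = 24 × $75 = $1,800, leaving $1,125.
Solar Installation Rebate: 16% of the $350 excess over $129,500 is $56; credit = $325 − $56 = $269.
Total: $63 + $1,125 + $269 = $1,457.

$1,457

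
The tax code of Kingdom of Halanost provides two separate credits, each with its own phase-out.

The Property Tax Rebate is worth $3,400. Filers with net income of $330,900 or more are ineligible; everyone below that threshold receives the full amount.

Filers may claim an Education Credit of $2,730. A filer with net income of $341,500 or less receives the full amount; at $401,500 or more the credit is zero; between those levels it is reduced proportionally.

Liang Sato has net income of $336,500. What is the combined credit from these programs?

Property Tax Rebate: $336,500 meets or exceeds the $330,900 cutoff, so the credit is $0.
Education Credit: $336,500 is at or below the $341,500 threshold, so the full $2,730 applies.
Total: $0 + $2,730 = $2,730.

$2,730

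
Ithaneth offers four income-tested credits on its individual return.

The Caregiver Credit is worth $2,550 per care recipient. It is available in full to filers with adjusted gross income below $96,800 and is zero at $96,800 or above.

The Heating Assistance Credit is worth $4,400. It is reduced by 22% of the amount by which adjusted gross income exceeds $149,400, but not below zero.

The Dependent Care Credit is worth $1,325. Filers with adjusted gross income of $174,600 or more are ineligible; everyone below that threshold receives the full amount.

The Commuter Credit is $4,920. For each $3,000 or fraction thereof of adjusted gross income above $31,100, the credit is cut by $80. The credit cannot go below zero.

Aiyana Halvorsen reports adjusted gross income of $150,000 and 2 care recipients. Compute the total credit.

$7,313

Caregiver Credit: base = 2 × $2,550 = $5,100. $150,000 meets or exceeds the $96,800 cutoff, so the credit is $0.
Heating Assistance Credit: 22% of the $600 excess over $149,400 is $132; credit = $4,400 − $132 = $4,268.
Dependent Care Credit: $150,000 is below the $174,600 cutoff, so the full $1,325 applies.
Commuter Credit: income exceeds $31,100 by $118,900, which is 40 full-or-partial $3,000 increments; reduction = 40 × $80 = $3,200, leaving $1,720.
Total: $0 + $4,268 + $1,325 + $1,720 = $7,313.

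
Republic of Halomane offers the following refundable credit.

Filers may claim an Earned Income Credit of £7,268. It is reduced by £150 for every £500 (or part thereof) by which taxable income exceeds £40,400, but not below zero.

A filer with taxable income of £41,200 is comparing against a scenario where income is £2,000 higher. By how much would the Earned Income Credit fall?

£600

At £41,200 — income exceeds £40,400 by £800, which is 2 full-or-partial £500 increments; reduction = 2 × £150 = £300, leaving £6,968.
At £43,200 — income exceeds £40,400 by £2,800, which is 6 full-or-partial £500 increments; reduction = 6 × £150 = £900, leaving £6,368.
Lost: £6,968 − £6,368 = £600.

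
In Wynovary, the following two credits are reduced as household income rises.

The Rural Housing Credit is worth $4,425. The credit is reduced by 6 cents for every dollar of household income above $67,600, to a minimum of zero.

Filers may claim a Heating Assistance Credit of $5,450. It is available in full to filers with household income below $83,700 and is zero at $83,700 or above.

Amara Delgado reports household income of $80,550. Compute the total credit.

$9,098

Rural Housing Credit: 6% of the $12,950 excess over $67,600 is $777; credit = $4,425 − $777 = $3,648.
Heating Assistance Credit: $80,550 is below the $83,700 cutoff, so the full $5,450 applies.
Total: $3,648 + $5,450 = $9,098.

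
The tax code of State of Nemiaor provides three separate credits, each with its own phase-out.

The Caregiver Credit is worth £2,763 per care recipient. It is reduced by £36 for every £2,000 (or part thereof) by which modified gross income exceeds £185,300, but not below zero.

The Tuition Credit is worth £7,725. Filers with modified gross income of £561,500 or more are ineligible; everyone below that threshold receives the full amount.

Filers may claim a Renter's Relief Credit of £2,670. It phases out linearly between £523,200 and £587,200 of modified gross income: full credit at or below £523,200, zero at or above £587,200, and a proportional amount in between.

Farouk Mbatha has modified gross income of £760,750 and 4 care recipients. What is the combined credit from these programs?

£684

Caregiver Credit: base = 4 × £2,763 = £11,052. income exceeds £185,300 by £575,450, which is 288 full-or-partial £2,000 increments; reduction = 288 × £36 = £10,368, leaving £684.
Tuition Credit: £760,750 meets or exceeds the £561,500 cutoff, so the credit is £0.
Renter's Relief Credit: £760,750 is at or above £587,200, so the credit is £0.
Total: £684 + £0 + £0 = £684.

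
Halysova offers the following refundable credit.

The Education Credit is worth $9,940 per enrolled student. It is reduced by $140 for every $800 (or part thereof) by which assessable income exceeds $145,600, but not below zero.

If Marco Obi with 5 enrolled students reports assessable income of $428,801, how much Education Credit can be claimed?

$0

Education Credit: base = 5 × $9,940 = $49,700. income exceeds $145,600 by $283,201 → 355 increments × $140 = $49,700 ≥ base, so the credit is $0.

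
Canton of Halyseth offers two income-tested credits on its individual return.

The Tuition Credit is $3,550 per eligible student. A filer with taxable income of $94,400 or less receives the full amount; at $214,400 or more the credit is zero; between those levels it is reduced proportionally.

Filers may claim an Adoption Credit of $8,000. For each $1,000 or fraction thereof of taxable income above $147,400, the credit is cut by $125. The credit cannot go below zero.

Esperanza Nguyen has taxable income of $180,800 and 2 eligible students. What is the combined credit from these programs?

$5,738

Tuition Credit: base = 2 × $3,550 = $7,100. $180,800 is $86,400 into a $120,000 phase-out range, leaving 33,600/120,000 of the credit: $7,100 × 33,600/120,000 = $1,988.
Adoption Credit: income exceeds $147,400 by $33,400, which is 34 full-or-partial $1,000 increments; reduction = 34 × $125 = $4,250, leaving $3,750.
Total: $1,988 + $3,750 = $5,738.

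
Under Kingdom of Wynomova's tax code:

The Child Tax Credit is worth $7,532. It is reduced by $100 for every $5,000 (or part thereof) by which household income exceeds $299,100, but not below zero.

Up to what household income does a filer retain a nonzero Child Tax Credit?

After 75 increments the reduction is 75 × $100 = $7,500, leaving $32; one more increment wipes it out. Increment 75 ends at excess 75 × $5,000 = $375,000, so the highest qualifying income is $299,100 + $375,000 = $674,100.

$674,100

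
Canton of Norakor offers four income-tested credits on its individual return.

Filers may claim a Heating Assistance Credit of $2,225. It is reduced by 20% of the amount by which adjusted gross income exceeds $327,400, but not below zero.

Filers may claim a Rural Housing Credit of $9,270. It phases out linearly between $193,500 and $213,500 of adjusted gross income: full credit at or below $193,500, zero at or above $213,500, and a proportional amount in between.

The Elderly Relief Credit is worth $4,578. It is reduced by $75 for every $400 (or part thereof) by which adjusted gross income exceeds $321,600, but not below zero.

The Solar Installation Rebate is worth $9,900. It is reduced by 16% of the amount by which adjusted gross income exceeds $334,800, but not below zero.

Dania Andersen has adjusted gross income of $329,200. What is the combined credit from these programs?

$14,918

Heating Assistance Credit: 20% of the $1,800 excess over $327,400 is $360; credit = $2,225 − $360 = $1,865.
Rural Housing Credit: $329,200 is at or above $213,500, so the credit is $0.
Elderly Relief Credit: income exceeds $321,600 by $7,600, which is 19 full-or-partial $400 increments; reduction = 19 × $75 = $1,425, leaving $3,153.
Solar Installation Rebate: $329,200 is at or below the $334,800 threshold, so the full $9,900 applies.
Total: $1,865 + $0 + $3,153 + $9,900 = $14,918.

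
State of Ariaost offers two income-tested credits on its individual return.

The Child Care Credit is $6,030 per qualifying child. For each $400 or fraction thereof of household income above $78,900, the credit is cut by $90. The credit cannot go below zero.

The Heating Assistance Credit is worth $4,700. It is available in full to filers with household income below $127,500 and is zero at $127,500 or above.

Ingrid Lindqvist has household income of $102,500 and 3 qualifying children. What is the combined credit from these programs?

$17,480

Child Care Credit: base = 3 × $6,030 = $18,090. income exceeds $78,900 by $23,600, which is 59 full-or-partial $400 increments; reduction = 59 × $90 = $5,310, leaving $12,780.
Heating Assistance Credit: $102,500 is below the $127,500 cutoff, so the full $4,700 applies.
Total: $12,780 + $4,700 = $17,480.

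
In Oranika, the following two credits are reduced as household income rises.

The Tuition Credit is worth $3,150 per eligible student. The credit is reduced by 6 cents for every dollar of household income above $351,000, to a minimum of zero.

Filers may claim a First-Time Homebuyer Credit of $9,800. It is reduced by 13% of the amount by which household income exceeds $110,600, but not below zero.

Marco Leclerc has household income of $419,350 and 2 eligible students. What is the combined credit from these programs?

Tuition Credit: base = 2 × $3,150 = $6,300. 6% of the $68,350 excess over $351,000 is $4,101; credit = $6,300 − $4,101 = $2,199.
First-Time Homebuyer Credit: 13% of the $308,750 excess over $110,600 is $40,137.50 ≥ base, so the credit is $0.
Total: $2,199 + $0 = $2,199.

$2,199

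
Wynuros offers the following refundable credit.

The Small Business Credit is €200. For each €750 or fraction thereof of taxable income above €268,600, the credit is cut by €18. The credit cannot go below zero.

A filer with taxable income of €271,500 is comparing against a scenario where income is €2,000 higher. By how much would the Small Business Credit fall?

At €271,500 — income exceeds €268,600 by €2,900, which is 4 full-or-partial €750 increments; reduction = 4 × €18 = €72, leaving €128.
At €273,500 — income exceeds €268,600 by €4,900, which is 7 full-or-partial €750 increments; reduction = 7 × €18 = €126, leaving €74.
Lost: €128 − €74 = €54.

€54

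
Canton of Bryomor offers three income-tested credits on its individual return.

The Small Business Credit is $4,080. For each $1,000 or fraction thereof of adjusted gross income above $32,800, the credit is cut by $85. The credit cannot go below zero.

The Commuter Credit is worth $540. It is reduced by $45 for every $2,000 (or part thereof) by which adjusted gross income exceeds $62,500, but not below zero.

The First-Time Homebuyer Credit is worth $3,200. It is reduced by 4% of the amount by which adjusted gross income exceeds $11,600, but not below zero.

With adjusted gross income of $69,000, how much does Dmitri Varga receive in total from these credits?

Small Business Credit: income exceeds $32,800 by $36,200, which is 37 full-or-partial $1,000 increments; reduction = 37 × $85 = $3,145, leaving $935.
Commuter Credit: income exceeds $62,500 by $6,500, which is 4 full-or-partial $2,000 increments; reduction = 4 × $45 = $180, leaving $360.
First-Time Homebuyer Credit: 4% of the $57,400 excess over $11,600 is $2,296; credit = $3,200 − $2,296 = $904.
Total: $935 + $360 + $904 = $2,199.

$2,199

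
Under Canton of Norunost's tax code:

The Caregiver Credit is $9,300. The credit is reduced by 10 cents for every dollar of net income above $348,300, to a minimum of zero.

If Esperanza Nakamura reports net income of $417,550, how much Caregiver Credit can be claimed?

Caregiver Credit: 10% of the $69,250 excess over $348,300 is $6,925; credit = $9,300 − $6,925 = $2,375.

$2,375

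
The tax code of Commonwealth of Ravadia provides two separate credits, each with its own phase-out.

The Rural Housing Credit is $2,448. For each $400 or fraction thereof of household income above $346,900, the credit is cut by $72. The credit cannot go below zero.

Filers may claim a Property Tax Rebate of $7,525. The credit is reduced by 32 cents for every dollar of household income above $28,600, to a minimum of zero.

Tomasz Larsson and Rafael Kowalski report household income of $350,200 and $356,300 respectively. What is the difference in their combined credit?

Tomasz ($350,200): Rural Housing Credit: income exceeds $346,900 by $3,300, which is 9 full-or-partial $400 increments; reduction = 9 × $72 = $648, leaving $1,800. Property Tax Rebate: 32% of the $321,600 excess over $28,600 is $102,912 ≥ base, so the credit is $0. total $1,800 + $0 = $1,800
Rafael ($356,300): Rural Housing Credit: income exceeds $346,900 by $9,400, which is 24 full-or-partial $400 increments; reduction = 24 × $72 = $1,728, leaving $720. Property Tax Rebate: 32% of the $327,700 excess over $28,600 is $104,864 ≥ base, so the credit is $0. total $720 + $0 = $720
Difference: |$1,800 − $720| = $1,080.

$1,080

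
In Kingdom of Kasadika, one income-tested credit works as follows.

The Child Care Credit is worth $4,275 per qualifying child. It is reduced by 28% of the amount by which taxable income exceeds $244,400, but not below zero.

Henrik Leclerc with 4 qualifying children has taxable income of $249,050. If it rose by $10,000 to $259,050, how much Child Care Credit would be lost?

$2,800

At $249,050 — base = 4 × $4,275 = $17,100. 28% of the $4,650 excess over $244,400 is $1,302; credit = $17,100 − $1,302 = $15,798.
At $259,050 — base = 4 × $4,275 = $17,100. 28% of the $14,650 excess over $244,400 is $4,102; credit = $17,100 − $4,102 = $12,998.
Lost: $15,798 − $12,998 = $2,800.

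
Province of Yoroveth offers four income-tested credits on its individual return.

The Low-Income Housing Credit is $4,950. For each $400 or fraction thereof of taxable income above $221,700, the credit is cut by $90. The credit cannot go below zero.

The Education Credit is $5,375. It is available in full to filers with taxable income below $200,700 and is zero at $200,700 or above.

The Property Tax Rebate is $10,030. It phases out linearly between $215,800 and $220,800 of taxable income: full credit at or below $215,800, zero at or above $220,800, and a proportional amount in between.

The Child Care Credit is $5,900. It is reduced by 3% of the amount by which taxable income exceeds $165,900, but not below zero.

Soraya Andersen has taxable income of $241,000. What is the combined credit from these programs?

$4,187

Low-Income Housing Credit: income exceeds $221,700 by $19,300, which is 49 full-or-partial $400 increments; reduction = 49 × $90 = $4,410, leaving $540.
Education Credit: $241,000 meets or exceeds the $200,700 cutoff, so the credit is $0.
Property Tax Rebate: $241,000 is at or above $220,800, so the credit is $0.
Child Care Credit: 3% of the $75,100 excess over $165,900 is $2,253; credit = $5,900 − $2,253 = $3,647.
Total: $540 + $0 + $0 + $3,647 = $4,187.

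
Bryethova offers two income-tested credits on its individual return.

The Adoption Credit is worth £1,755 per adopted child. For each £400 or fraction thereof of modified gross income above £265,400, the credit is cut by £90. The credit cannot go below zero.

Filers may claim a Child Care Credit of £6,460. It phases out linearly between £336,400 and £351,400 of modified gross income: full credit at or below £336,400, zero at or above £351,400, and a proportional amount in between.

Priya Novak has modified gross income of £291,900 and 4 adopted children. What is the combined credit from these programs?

£7,450

Adoption Credit: base = 4 × £1,755 = £7,020. income exceeds £265,400 by £26,500, which is 67 full-or-partial £400 increments; reduction = 67 × £90 = £6,030, leaving £990.
Child Care Credit: £291,900 is at or below the £336,400 threshold, so the full £6,460 applies.
Total: £990 + £6,460 = £7,450.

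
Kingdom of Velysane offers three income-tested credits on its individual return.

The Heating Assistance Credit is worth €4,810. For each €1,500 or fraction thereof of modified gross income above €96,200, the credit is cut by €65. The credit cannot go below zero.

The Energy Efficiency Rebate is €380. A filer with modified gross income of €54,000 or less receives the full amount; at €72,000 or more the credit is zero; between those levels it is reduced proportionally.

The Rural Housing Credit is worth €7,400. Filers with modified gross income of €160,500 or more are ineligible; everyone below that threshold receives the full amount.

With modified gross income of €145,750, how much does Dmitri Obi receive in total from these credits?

Heating Assistance Credit: income exceeds €96,200 by €49,550, which is 34 full-or-partial €1,500 increments; reduction = 34 × €65 = €2,210, leaving €2,600.
Energy Efficiency Rebate: €145,750 is at or above €72,000, so the credit is €0.
Rural Housing Credit: €145,750 is below the €160,500 cutoff, so the full €7,400 applies.
Total: €2,600 + €0 + €7,400 = €10,000.

€10,000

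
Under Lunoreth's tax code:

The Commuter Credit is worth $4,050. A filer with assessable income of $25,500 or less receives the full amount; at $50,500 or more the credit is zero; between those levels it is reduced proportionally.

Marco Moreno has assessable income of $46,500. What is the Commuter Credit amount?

$648

Commuter Credit: $46,500 is $21,000 into a $25,000 phase-out range, leaving 4,000/25,000 of the credit: $4,050 × 4,000/25,000 = $648.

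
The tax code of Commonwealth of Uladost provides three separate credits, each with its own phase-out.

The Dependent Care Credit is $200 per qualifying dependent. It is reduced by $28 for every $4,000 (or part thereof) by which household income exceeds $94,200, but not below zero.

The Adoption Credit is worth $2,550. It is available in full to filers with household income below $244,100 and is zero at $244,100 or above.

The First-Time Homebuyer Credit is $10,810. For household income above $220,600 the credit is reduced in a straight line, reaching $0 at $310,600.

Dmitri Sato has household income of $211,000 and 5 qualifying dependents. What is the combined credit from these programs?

$13,520

Dependent Care Credit: base = 5 × $200 = $1,000. income exceeds $94,200 by $116,800, which is 30 full-or-partial $4,000 increments; reduction = 30 × $28 = $840, leaving $160.
Adoption Credit: $211,000 is below the $244,100 cutoff, so the full $2,550 applies.
First-Time Homebuyer Credit: $211,000 is at or below the $220,600 threshold, so the full $10,810 applies.
Total: $160 + $2,550 + $10,810 = $13,520.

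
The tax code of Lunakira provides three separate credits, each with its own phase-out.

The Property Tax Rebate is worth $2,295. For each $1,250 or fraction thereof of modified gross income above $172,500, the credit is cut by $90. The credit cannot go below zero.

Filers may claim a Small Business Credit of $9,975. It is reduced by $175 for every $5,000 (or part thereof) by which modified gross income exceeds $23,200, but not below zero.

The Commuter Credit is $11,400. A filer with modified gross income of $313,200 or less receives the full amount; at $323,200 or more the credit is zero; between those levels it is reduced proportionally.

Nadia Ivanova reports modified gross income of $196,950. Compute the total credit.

Property Tax Rebate: income exceeds $172,500 by $24,450, which is 20 full-or-partial $1,250 increments; reduction = 20 × $90 = $1,800, leaving $495.
Small Business Credit: income exceeds $23,200 by $173,750, which is 35 full-or-partial $5,000 increments; reduction = 35 × $175 = $6,125, leaving $3,850.
Commuter Credit: $196,950 is at or below the $313,200 threshold, so the full $11,400 applies.
Total: $495 + $3,850 + $11,400 = $15,745.

$15,745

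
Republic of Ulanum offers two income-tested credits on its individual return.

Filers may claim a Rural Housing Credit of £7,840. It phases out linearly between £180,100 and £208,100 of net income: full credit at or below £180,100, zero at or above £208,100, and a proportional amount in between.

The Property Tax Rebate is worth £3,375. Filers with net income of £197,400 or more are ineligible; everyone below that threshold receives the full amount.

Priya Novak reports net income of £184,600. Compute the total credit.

Rural Housing Credit: £184,600 is £4,500 into a £28,000 phase-out range, leaving 23,500/28,000 of the credit: £7,840 × 23,500/28,000 = £6,580.
Property Tax Rebate: £184,600 is below the £197,400 cutoff, so the full £3,375 applies.
Total: £6,580 + £3,375 = £9,955.

£9,955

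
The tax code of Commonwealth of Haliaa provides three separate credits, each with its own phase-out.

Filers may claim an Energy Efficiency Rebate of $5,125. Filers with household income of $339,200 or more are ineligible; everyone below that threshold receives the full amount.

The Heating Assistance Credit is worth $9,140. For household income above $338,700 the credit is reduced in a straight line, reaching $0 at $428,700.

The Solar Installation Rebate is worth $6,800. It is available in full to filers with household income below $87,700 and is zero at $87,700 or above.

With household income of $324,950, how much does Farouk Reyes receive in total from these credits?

Energy Efficiency Rebate: $324,950 is below the $339,200 cutoff, so the full $5,125 applies.
Heating Assistance Credit: $324,950 is at or below the $338,700 threshold, so the full $9,140 applies.
Solar Installation Rebate: $324,950 meets or exceeds the $87,700 cutoff, so the credit is $0.
Total: $5,125 + $9,140 + $0 = $14,265.

$14,265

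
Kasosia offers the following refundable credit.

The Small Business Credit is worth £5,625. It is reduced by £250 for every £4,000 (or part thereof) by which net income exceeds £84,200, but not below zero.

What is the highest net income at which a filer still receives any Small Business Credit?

After 22 increments the reduction is 22 × £250 = £5,500, leaving £125; one more increment wipes it out. Increment 22 ends at excess 22 × £4,000 = £88,000, so the highest qualifying income is £84,200 + £88,000 = £172,200.

£172,200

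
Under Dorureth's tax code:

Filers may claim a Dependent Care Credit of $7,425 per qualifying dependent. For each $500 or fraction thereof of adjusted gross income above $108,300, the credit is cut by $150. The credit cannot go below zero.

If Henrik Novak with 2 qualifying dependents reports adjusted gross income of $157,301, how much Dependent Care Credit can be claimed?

$0

Dependent Care Credit: base = 2 × $7,425 = $14,850. income exceeds $108,300 by $49,001 → 99 increments × $150 = $14,850 ≥ base, so the credit is $0.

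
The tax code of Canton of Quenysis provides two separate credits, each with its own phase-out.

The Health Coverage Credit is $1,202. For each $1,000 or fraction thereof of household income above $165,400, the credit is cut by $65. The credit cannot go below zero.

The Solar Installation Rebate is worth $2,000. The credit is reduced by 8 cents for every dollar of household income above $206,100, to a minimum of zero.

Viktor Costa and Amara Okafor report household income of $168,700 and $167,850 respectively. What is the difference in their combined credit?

$65

Viktor ($168,700): Health Coverage Credit: income exceeds $165,400 by $3,300, which is 4 full-or-partial $1,000 increments; reduction = 4 × $65 = $260, leaving $942. Solar Installation Rebate: $168,700 is at or below the $206,100 threshold, so the full $2,000 applies. total $942 + $2,000 = $2,942
Amara ($167,850): Health Coverage Credit: income exceeds $165,400 by $2,450, which is 3 full-or-partial $1,000 increments; reduction = 3 × $65 = $195, leaving $1,007. Solar Installation Rebate: $167,850 is at or below the $206,100 threshold, so the full $2,000 applies. total $1,007 + $2,000 = $3,007
Difference: |$2,942 − $3,007| = $65.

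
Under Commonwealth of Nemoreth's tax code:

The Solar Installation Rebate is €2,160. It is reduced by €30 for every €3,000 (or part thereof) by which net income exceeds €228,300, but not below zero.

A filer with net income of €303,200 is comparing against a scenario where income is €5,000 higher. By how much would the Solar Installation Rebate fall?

At €303,200 — income exceeds €228,300 by €74,900, which is 25 full-or-partial €3,000 increments; reduction = 25 × €30 = €750, leaving €1,410.
At €308,200 — income exceeds €228,300 by €79,900, which is 27 full-or-partial €3,000 increments; reduction = 27 × €30 = €810, leaving €1,350.
Lost: €1,410 − €1,350 = €60.

€60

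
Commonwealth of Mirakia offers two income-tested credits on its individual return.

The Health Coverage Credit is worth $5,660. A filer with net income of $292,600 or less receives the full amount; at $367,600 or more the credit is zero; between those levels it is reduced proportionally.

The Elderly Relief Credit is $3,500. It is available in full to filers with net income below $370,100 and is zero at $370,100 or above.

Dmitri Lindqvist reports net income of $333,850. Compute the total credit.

Health Coverage Credit: $333,850 is $41,250 into a $75,000 phase-out range, leaving 33,750/75,000 of the credit: $5,660 × 33,750/75,000 = $2,547.
Elderly Relief Credit: $333,850 is below the $370,100 cutoff, so the full $3,500 applies.
Total: $2,547 + $3,500 = $6,047.

$6,047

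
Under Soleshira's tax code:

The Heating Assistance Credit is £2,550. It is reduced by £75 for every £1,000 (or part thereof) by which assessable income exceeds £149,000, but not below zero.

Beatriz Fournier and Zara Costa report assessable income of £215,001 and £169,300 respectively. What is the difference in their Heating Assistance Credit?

£975

Beatriz (£215,001): Heating Assistance Credit: income exceeds £149,000 by £66,001 → 67 increments × £75 = £5,025 ≥ base, so the credit is £0.
Zara (£169,300): Heating Assistance Credit: income exceeds £149,000 by £20,300, which is 21 full-or-partial £1,000 increments; reduction = 21 × £75 = £1,575, leaving £975.
Difference: |£0 − £975| = £975.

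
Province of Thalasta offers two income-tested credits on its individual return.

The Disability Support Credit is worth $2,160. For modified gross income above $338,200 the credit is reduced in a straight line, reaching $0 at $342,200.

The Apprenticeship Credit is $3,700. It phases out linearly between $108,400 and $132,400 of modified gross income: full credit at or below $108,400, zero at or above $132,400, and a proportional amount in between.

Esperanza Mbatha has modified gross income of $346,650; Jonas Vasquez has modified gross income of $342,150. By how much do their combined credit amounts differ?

Esperanza ($346,650): Disability Support Credit: $346,650 is at or above $342,200, so the credit is $0. Apprenticeship Credit: $346,650 is at or above $132,400, so the credit is $0. total $0 + $0 = $0
Jonas ($342,150): Disability Support Credit: $342,150 is $3,950 into a $4,000 phase-out range, leaving 50/4,000 of the credit: $2,160 × 50/4,000 = $27. Apprenticeship Credit: $342,150 is at or above $132,400, so the credit is $0. total $27 + $0 = $27
Difference: |$0 − $27| = $27.

$27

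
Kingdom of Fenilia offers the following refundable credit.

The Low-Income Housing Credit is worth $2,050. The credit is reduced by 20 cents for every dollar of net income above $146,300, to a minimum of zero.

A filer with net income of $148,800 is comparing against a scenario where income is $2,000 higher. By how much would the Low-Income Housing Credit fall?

$400

At $148,800 — 20% of the $2,500 excess over $146,300 is $500; credit = $2,050 − $500 = $1,550.
At $150,800 — 20% of the $4,500 excess over $146,300 is $900; credit = $2,050 − $900 = $1,150.
Lost: $1,550 − $1,150 = $400.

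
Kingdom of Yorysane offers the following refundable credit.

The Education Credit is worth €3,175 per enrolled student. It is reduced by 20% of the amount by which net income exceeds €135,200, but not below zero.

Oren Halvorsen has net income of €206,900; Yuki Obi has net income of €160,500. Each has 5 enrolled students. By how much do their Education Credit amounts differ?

€9,280

Oren (€206,900): Education Credit: base = 5 × €3,175 = €15,875. 20% of the €71,700 excess over €135,200 is €14,340; credit = €15,875 − €14,340 = €1,535.
Yuki (€160,500): Education Credit: base = 5 × €3,175 = €15,875. 20% of the €25,300 excess over €135,200 is €5,060; credit = €15,875 − €5,060 = €10,815.
Difference: |€1,535 − €10,815| = €9,280.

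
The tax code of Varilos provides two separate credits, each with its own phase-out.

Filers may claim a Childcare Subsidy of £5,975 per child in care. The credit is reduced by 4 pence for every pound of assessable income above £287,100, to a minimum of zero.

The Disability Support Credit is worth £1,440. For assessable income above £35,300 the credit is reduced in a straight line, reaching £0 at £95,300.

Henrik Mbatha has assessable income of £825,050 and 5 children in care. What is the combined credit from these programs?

£8,357

Childcare Subsidy: base = 5 × £5,975 = £29,875. 4% of the £537,950 excess over £287,100 is £21,518; credit = £29,875 − £21,518 = £8,357.
Disability Support Credit: £825,050 is at or above £95,300, so the credit is £0.
Total: £8,357 + £0 = £8,357.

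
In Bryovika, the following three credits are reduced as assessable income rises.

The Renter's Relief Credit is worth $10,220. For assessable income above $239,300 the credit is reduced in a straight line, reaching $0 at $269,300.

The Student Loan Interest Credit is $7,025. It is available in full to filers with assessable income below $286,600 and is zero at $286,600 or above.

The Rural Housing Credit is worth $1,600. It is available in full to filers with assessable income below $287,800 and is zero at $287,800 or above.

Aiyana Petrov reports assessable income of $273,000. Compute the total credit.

Renter's Relief Credit: $273,000 is at or above $269,300, so the credit is $0.
Student Loan Interest Credit: $273,000 is below the $286,600 cutoff, so the full $7,025 applies.
Rural Housing Credit: $273,000 is below the $287,800 cutoff, so the full $1,600 applies.
Total: $0 + $7,025 + $1,600 = $8,625.

$8,625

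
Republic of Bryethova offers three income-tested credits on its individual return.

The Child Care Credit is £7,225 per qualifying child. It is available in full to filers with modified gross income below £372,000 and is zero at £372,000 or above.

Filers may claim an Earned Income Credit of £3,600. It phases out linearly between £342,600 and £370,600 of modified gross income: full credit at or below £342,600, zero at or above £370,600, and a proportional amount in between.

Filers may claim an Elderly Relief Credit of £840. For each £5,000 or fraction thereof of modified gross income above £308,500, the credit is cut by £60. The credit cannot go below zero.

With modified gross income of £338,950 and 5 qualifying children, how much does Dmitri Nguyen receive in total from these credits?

Child Care Credit: base = 5 × £7,225 = £36,125. £338,950 is below the £372,000 cutoff, so the full £36,125 applies.
Earned Income Credit: £338,950 is at or below the £342,600 threshold, so the full £3,600 applies.
Elderly Relief Credit: income exceeds £308,500 by £30,450, which is 7 full-or-partial £5,000 increments; reduction = 7 × £60 = £420, leaving £420.
Total: £36,125 + £3,600 + £420 = £40,145.

£40,145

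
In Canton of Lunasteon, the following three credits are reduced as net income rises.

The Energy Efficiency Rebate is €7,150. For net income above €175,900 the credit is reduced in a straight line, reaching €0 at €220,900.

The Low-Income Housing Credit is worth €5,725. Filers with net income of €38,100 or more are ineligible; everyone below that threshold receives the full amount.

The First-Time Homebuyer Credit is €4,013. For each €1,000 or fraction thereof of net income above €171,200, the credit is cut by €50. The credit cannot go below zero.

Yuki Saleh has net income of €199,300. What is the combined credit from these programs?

€5,995

Energy Efficiency Rebate: €199,300 is €23,400 into a €45,000 phase-out range, leaving 21,600/45,000 of the credit: €7,150 × 21,600/45,000 = €3,432.
Low-Income Housing Credit: €199,300 meets or exceeds the €38,100 cutoff, so the credit is €0.
First-Time Homebuyer Credit: income exceeds €171,200 by €28,100, which is 29 full-or-partial €1,000 increments; reduction = 29 × €50 = €1,450, leaving €2,563.
Total: €3,432 + €0 + €2,563 = €5,995.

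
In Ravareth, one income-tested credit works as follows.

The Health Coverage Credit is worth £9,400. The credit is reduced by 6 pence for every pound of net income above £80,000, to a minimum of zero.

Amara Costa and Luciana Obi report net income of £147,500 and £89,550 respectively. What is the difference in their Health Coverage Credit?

£3,477

Amara (£147,500): Health Coverage Credit: 6% of the £67,500 excess over £80,000 is £4,050; credit = £9,400 − £4,050 = £5,350.
Luciana (£89,550): Health Coverage Credit: 6% of the £9,550 excess over £80,000 is £573; credit = £9,400 − £573 = £8,827.
Difference: |£5,350 − £8,827| = £3,477.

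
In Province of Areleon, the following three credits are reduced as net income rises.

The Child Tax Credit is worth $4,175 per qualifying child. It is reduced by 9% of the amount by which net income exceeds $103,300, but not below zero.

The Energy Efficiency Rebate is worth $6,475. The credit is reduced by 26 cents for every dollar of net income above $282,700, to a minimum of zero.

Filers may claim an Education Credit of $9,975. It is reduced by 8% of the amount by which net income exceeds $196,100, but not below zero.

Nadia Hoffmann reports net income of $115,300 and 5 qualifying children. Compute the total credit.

Child Tax Credit: base = 5 × $4,175 = $20,875. 9% of the $12,000 excess over $103,300 is $1,080; credit = $20,875 − $1,080 = $19,795.
Energy Efficiency Rebate: $115,300 is at or below the $282,700 threshold, so the full $6,475 applies.
Education Credit: $115,300 is at or below the $196,100 threshold, so the full $9,975 applies.
Total: $19,795 + $6,475 + $9,975 = $36,245.

$36,245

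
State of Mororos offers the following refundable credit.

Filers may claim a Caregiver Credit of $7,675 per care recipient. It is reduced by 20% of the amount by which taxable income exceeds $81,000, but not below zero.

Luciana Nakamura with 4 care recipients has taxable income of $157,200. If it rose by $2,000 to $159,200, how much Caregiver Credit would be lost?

$400

At $157,200 — base = 4 × $7,675 = $30,700. 20% of the $76,200 excess over $81,000 is $15,240; credit = $30,700 − $15,240 = $15,460.
At $159,200 — base = 4 × $7,675 = $30,700. 20% of the $78,200 excess over $81,000 is $15,640; credit = $30,700 − $15,640 = $15,060.
Lost: $15,460 − $15,060 = $400.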